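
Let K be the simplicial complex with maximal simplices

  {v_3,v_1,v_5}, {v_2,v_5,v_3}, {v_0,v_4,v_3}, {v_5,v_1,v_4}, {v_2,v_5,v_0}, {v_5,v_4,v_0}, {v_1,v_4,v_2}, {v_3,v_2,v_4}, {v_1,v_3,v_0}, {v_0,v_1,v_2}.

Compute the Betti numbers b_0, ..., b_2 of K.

b_0 = 1, b_1 = 0, b_2 = 0.

Take the total order v_0 < v_1 < v_2 < v_3 < v_4 < v_5 on the vertex set. Then K (dimension 2) consists of the simplices:

  0-simplices (6): [v_0], [v_1], [v_2], [v_3], [v_4], [v_5]
  1-simplices (15): (15 of them)
  2-simplices (10): [v_0,v_1,v_2], [v_0,v_1,v_3], [v_0,v_2,v_5], [v_0,v_3,v_4], [v_0,v_4,v_5], [v_1,v_2,v_4], [v_1,v_3,v_5], [v_1,v_4,v_5], [v_2,v_3,v_4], [v_2,v_3,v_5]

Hence C_0 ≅ Z^6, C_1 ≅ Z^15, C_2 ≅ Z^10.

Boundary ∂_1: C_1 → C_0 is given by ∂[p,q] = [q] − [p]. For instance
  ∂[v_0,v_3] = [v_3] − [v_0].
The resulting 6×15 matrix has rank 5, and its Smith normal form has invariant factors (1,1,1,1,1).

The boundary map ∂_2: C_2 → C_1 acts by ∂[p,q,r] = [q,r] − [p,r] + [p,q]. For instance
  ∂[v_0,v_1,v_3] = [v_1,v_3] − [v_0,v_3] + [v_0,v_1],
  ∂[v_1,v_4,v_5] = [v_4,v_5] − [v_1,v_5] + [v_1,v_4].
The resulting 15×10 matrix has rank 10, and its Smith normal form has invariant factors (1,1,1,1,1,1,1,1,1,2).

Reading off H_k = ker ∂_k / im ∂_{k+1}:

  H_0: rank C_0 − rank ∂_1 = 6 − 5 = 1, and the invariant factors of ∂_1 are all 1, so H_0 = Z.
  H_1: rank ker ∂_1 − rank ∂_2 = (15 − 5) − 10 = 0, and ∂_2 has invariant factor 2 > 1, so H_1 = Z_2.
  H_2: rank ker ∂_2 − rank ∂_3 = (10 − 10) − 0 = 0, and there is no ∂_3, so H_2 = 0.

Hence the Betti numbers are b_0 = 1, b_1 = 0, b_2 = 0.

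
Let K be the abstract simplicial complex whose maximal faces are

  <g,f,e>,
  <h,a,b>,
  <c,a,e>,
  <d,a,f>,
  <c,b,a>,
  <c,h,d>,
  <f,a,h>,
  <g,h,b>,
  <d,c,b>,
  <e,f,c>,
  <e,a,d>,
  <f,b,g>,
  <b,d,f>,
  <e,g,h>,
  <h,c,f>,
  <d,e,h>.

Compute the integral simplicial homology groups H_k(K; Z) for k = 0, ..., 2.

We work with the vertex ordering a < b < c < d < e < f < g < h. The simplices of K, each written with vertices in increasing order, are:

  0-simplices (8): a, b, c, d, e, f, g, h
  1-simplices (24): ab, ac, ad, ae, af, ah, bc, bd, bf, bg, bh, cd, ce, cf, ch, de, df, dh, ef, eg, eh, fg, fh, gh
  2-simplices (16): abc, abh, ace, ade, adf, afh, bcd, bdf, bfg, bgh, cdh, cef, cfh, deh, efg, egh

so the chain groups are C_0 ≅ Z^8, C_1 ≅ Z^24, C_2 ≅ Z^16.

Boundary ∂_1: C_1 → C_0 sends each edge [p,q] (with p < q) to q − p.
This gives a 8×24 integer matrix of rank 7; reducing to Smith normal form yields diagonal entries (1,1,1,1,1,1,1).

The boundary map ∂_2: C_2 → C_1 maps a triangle to the signed sum of its edges. For instance
  ∂abh = bh − ah + ab,
  ∂deh = eh − dh + de.
This gives a 24×16 integer matrix of rank 15; reducing to Smith normal form yields diagonal entries (1,1,1,1,1,1,1,1,1,1,1,1,1,1,1).

Reading off H_k = ker ∂_k / im ∂_{k+1}:

  H_0: rank C_0 − rank ∂_1 = 8 − 7 = 1, and the invariant factors of ∂_1 are all 1, so H_0 = Z.
  H_1: rank ker ∂_1 − rank ∂_2 = (24 − 7) − 15 = 2, and the invariant factors of ∂_2 are all 1, so H_1 = Z^2.
  H_2: rank ker ∂_2 − rank ∂_3 = (16 − 15) − 0 = 1, and there is no ∂_3, so H_2 = Z.

H_0 = Z,  H_1 = Z^2,  H_2 = Z.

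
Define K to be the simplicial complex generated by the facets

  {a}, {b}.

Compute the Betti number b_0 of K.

Order the vertices as a < b. Listing each simplex with vertices in this order, K has dimension 0 with simplices:

  0-simplices (2): a, b

so the chain groups are C_0 ≅ Z^2.

Computing H_k = (kernel of ∂_k) / (image of ∂_{k+1}):

  H_0: rank C_0 − rank ∂_1 = 2 − 0 = 2, and there is no ∂_1, so H_0 ≅ Z^2.

Hence the Betti numbers are b_0 = 2.

b_0 = 2.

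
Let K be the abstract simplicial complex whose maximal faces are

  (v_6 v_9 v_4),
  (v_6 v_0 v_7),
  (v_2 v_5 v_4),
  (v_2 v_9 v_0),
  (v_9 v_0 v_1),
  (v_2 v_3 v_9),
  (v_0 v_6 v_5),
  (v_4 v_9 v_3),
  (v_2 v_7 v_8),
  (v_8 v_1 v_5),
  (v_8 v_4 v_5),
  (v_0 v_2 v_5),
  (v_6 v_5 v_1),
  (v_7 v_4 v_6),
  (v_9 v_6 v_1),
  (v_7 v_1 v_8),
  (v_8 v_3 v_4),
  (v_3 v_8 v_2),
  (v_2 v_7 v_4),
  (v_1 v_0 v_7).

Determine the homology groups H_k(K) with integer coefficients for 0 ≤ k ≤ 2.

H_0 ≅ Z,  H_1 ≅ Z ⊕ Z/2,  H_2 = 0.

Fix the vertex order v_0 < v_1 < v_2 < v_3 < v_4 < v_5 < v_6 < v_7 < v_8 < v_9 and write every simplex with vertices in increasing order. Then dim K = 2 and the simplices of K are:

  0-simplices (10): [v_0], [v_1], [v_2], [v_3], [v_4], [v_5], [v_6], [v_7], [v_8], [v_9]
  1-simplices (30): (30 of them)
  2-simplices (20): (20 of them)

giving chain groups C_0 ≅ Z^10, C_1 ≅ Z^30, C_2 ≅ Z^20.

The boundary map ∂_1: C_1 → C_0 sends each edge [p,q] (with p < q) to q − p.
The 10×30 boundary matrix has rank 9 and Smith normal form diag(1,1,1,1,1,1,1,1,1).

Boundary ∂_2: C_2 → C_1 maps a triangle to the signed sum of its edges. For instance
  ∂[v_2,v_3,v_8] = [v_3,v_8] − [v_2,v_8] + [v_2,v_3],
  ∂[v_1,v_5,v_8] = [v_5,v_8] − [v_1,v_8] + [v_1,v_5].
This gives a 30×20 integer matrix of rank 20; reducing to Smith normal form yields diagonal entries (1,1,1,1,1,1,1,1,1,1,1,1,1,1,1,1,1,1,1,2).

Computing H_k = (kernel of ∂_k) / (image of ∂_{k+1}):

  H_0: rank C_0 − rank ∂_1 = 10 − 9 = 1, and the invariant factors of ∂_1 are all 1, so H_0 ≅ Z.
  H_1: rank ker ∂_1 − rank ∂_2 = (30 − 9) − 20 = 1, and ∂_2 has invariant factor 2 > 1, so H_1 ≅ Z ⊕ Z/2.
  H_2: rank ker ∂_2 − rank ∂_3 = (20 − 20) − 0 = 0, and there is no ∂_3, so H_2 ≅ 0.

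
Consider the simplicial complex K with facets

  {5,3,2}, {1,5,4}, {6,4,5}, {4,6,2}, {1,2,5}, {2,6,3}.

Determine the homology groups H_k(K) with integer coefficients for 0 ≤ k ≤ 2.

Order the vertices as 1 < 2 < 3 < 4 < 5 < 6. Listing each simplex with vertices in this order, K has dimension 2 with simplices:

  0-simplices (6): [1], [2], [3], [4], [5], [6]
  1-simplices (12): [1,2], [1,4], [1,5], [2,3], [2,4], [2,5], [2,6], [3,5], [3,6], [4,5], [4,6], [5,6]
  2-simplices (6): [1,2,5], [1,4,5], [2,3,5], [2,3,6], [2,4,6], [4,5,6]

Hence C_0 ≅ Z^6, C_1 ≅ Z^12, C_2 ≅ Z^6.

The boundary map ∂_1: C_1 → C_0 maps an edge to its endpoints' difference, ∂[p,q] = q − p. For instance
  ∂[3,6] = [6] − [3].
This gives a 6×12 integer matrix of rank 5; reducing to Smith normal form yields diagonal entries (1,1,1,1,1).

Boundary ∂_2: C_2 → C_1 maps a triangle to the signed sum of its edges. For instance
  ∂[1,4,5] = [4,5] − [1,5] + [1,4],
  ∂[2,3,5] = [3,5] − [2,5] + [2,3].
The resulting 12×6 matrix has rank 6, and its Smith normal form has invariant factors (1,1,1,1,1,1).

Now H_k = ker ∂_k / im ∂_{k+1}, so:

  H_0: rank C_0 − rank ∂_1 = 6 − 5 = 1, and the invariant factors of ∂_1 are all 1, so H_0 = Z.
  H_1: rank ker ∂_1 − rank ∂_2 = (12 − 5) − 6 = 1, and the invariant factors of ∂_2 are all 1, so H_1 = Z.
  H_2: rank ker ∂_2 − rank ∂_3 = (6 − 6) − 0 = 0, and there is no ∂_3, so H_2 = 0.

As a check, the Euler characteristic is 6 − 12 + 6 = 0, which agrees with 1 − 1 + 0 = 0.

H_0 = Z,  H_1 = Z,  H_2 = 0.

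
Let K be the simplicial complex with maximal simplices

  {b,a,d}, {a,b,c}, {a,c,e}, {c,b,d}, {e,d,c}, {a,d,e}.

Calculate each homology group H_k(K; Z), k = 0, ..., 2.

H_0 ≅ Z,  H_1 = 0,  H_2 ≅ Z.

Take the total order a < b < c < d < e on the vertex set. Then K (dimension 2) consists of the simplices:

  0-simplices (5): a, b, c, d, e
  1-simplices (9): ab, ac, ad, ae, bc, bd, cd, ce, de
  2-simplices (6): abc, abd, ace, ade, bcd, cde

Hence C_0 ≅ Z^5, C_1 ≅ Z^9, C_2 ≅ Z^6.

∂_1: C_1 → C_0 sends each edge [p,q] (with p < q) to q − p.
The resulting 5×9 matrix has rank 4, and its Smith normal form has invariant factors (1,1,1,1).

∂_2: C_2 → C_1 acts by ∂[p,q,r] = [q,r] − [p,r] + [p,q]. For instance
  ∂ace = ce − ae + ac,
  ∂abc = bc − ac + ab.
The 9×6 boundary matrix has rank 5 and Smith normal form diag(1,1,1,1,1).

From H_k ≅ ker(∂_k) / im(∂_{k+1}) we obtain:

  H_0: rank C_0 − rank ∂_1 = 5 − 4 = 1, and the invariant factors of ∂_1 are all 1, so H_0 = Z.
  H_1: rank ker ∂_1 − rank ∂_2 = (9 − 4) − 5 = 0, and the invariant factors of ∂_2 are all 1, so H_1 = 0.
  H_2: rank ker ∂_2 − rank ∂_3 = (6 − 5) − 0 = 1, and there is no ∂_3, so H_2 = Z.

(K is a triangulation of the 2-sphere S^2.)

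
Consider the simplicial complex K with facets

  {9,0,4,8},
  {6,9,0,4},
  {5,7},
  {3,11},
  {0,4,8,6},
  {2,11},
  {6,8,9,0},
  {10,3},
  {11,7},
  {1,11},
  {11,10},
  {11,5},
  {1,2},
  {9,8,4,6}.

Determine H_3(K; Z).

Take the total order 0 < 1 < 2 < 3 < 4 < 5 < 6 < 7 < 8 < 9 < 10 < 11 on the vertex set. Then K (dimension 3) consists of the simplices:

  0-simplices (12): [0], [1], [2], [3], [4], [5], [6], [7], [8], [9], [10], [11]
  1-simplices (19): [0,4], [0,6], [0,8], [0,9], [1,2], [1,11], [2,11], [3,10], [3,11], [4,6], [4,8], [4,9], [5,7], [5,11], [6,8], [6,9], [7,11], [8,9], [10,11]
  2-simplices (10): [0,4,6], [0,4,8], [0,4,9], [0,6,8], [0,6,9], [0,8,9], [4,6,8], [4,6,9], [4,8,9], [6,8,9]
  3-simplices (5): [0,4,6,8], [0,4,6,9], [0,4,8,9], [0,6,8,9], [4,6,8,9]

so the chain groups are C_0 ≅ Z^12, C_1 ≅ Z^19, C_2 ≅ Z^10, C_3 ≅ Z^5.

The boundary map ∂_1: C_1 → C_0 is given by ∂[p,q] = [q] − [p]. For instance
  ∂[6,9] = [9] − [6].
This gives a 12×19 integer matrix of rank 10; reducing to Smith normal form yields diagonal entries (1,1,1,1,1,1,1,1,1,1).

∂_2: C_2 → C_1 acts by ∂[p,q,r] = [q,r] − [p,r] + [p,q]. For instance
  ∂[4,6,8] = [6,8] − [4,8] + [4,6],
  ∂[0,4,8] = [4,8] − [0,8] + [0,4].
This gives a 19×10 integer matrix of rank 6; reducing to Smith normal form yields diagonal entries (1,1,1,1,1,1).

∂_3: C_3 → C_2 sends each 3-simplex σ to the alternating sum Σ_i (−1)^i (σ with its i-th vertex removed). For instance
  ∂[4,6,8,9] = [6,8,9] − [4,8,9] + [4,6,9] − [4,6,8],
  ∂[0,6,8,9] = [6,8,9] − [0,8,9] + [0,6,9] − [0,6,8].
The resulting 10×5 matrix has rank 4, and its Smith normal form has invariant factors (1,1,1,1).

Now H_k = ker ∂_k / im ∂_{k+1}, so:

  H_3: rank ker ∂_3 − rank ∂_4 = (5 − 4) − 0 = 1, and there is no ∂_4, so H_3 = Z.

H_3 ≅ Z.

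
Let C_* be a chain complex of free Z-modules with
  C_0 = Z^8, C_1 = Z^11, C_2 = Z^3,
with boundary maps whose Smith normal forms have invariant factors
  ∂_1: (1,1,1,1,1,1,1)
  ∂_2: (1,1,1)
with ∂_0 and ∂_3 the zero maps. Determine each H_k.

H_0 ≅ Z,  H_1 ≅ Z,  H_2 = 0.

H_0: b_0 = 8 − 0 − 7 = 1; torsion from ∂_1 factors > 1: none. So H_0 ≅ Z.
H_1: b_1 = 11 − 7 − 3 = 1; torsion from ∂_2 factors > 1: none. So H_1 ≅ Z.
H_2: b_2 = 3 − 3 − 0 = 0; torsion from ∂_3 factors > 1: none. So H_2 ≅ 0.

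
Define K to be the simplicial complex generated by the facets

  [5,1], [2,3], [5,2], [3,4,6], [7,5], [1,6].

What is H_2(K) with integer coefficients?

H_2 ≅ 0.

Order the vertices as 1 < 2 < 3 < 4 < 5 < 6 < 7. Listing each simplex with vertices in this order, K has dimension 2 with simplices:

  0-simplices (7): [1], [2], [3], [4], [5], [6], [7]
  1-simplices (8): [1,5], [1,6], [2,3], [2,5], [3,4], [3,6], [4,6], [5,7]
  2-simplices (1): [3,4,6]

giving chain groups C_0 ≅ Z^7, C_1 ≅ Z^8, C_2 ≅ Z^1.

∂_1: C_1 → C_0 sends each edge [p,q] (with p < q) to q − p. For instance
  ∂[2,3] = [3] − [2].
The 7×8 boundary matrix has rank 6 and Smith normal form diag(1,1,1,1,1,1).

Boundary ∂_2: C_2 → C_1 acts by ∂[p,q,r] = [q,r] − [p,r] + [p,q]. For instance
  ∂[3,4,6] = [4,6] − [3,6] + [3,4].
This gives a 8×1 integer matrix of rank 1; reducing to Smith normal form yields diagonal entries (1).

Now H_k = ker ∂_k / im ∂_{k+1}, so:

  H_2: rank ker ∂_2 − rank ∂_3 = (1 − 1) − 0 = 0, and there is no ∂_3, so H_2 ≅ 0.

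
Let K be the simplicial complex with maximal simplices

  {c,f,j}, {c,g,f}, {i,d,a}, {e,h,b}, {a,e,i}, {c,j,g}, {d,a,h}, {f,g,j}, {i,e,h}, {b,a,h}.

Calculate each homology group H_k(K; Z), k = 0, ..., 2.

We work with the vertex ordering a < b < c < d < e < f < g < h < i < j. The simplices of K, each written with vertices in increasing order, are:

  0-simplices (10): a, b, c, d, e, f, g, h, i, j
  1-simplices (18): ab, ad, ae, ah, ai, be, bh, cf, cg, cj, dh, di, eh, ei, fg, fj, gj, hi
  2-simplices (10): abh, adh, adi, aei, beh, cfg, cfj, cgj, ehi, fgj

Hence C_0 ≅ Z^10, C_1 ≅ Z^18, C_2 ≅ Z^10.

Boundary ∂_1: C_1 → C_0 is given by ∂[p,q] = [q] − [p]. For instance
  ∂ad = d − a.
The resulting 10×18 matrix has rank 8, and its Smith normal form has invariant factors (1,1,1,1,1,1,1,1).

The boundary map ∂_2: C_2 → C_1 sends each 2-simplex [p,q,r] to [q,r] − [p,r] + [p,q]. For instance
  ∂beh = eh − bh + be,
  ∂cgj = gj − cj + cg.
The resulting 18×10 matrix has rank 9, and its Smith normal form has invariant factors (1,1,1,1,1,1,1,1,1).

Now H_k = ker ∂_k / im ∂_{k+1}, so:

  H_0: rank C_0 − rank ∂_1 = 10 − 8 = 2, and the invariant factors of ∂_1 are all 1, so H_0 = Z^2.
  H_1: rank ker ∂_1 − rank ∂_2 = (18 − 8) − 9 = 1, and the invariant factors of ∂_2 are all 1, so H_1 = Z.
  H_2: rank ker ∂_2 − rank ∂_3 = (10 − 9) − 0 = 1, and there is no ∂_3, so H_2 = Z.

H_0 = Z^2,  H_1 = Z,  H_2 = Z.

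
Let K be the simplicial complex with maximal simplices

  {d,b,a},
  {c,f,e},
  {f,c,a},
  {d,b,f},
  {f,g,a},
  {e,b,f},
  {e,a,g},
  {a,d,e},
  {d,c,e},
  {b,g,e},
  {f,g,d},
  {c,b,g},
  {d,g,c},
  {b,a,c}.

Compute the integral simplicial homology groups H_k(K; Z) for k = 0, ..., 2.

H_0 ≅ Z,  H_1 ≅ Z^2,  H_2 ≅ Z.

K has 7 vertices, 21 edges, 14 triangles.
rank ∂_0 = 0, rank ∂_1 = 6 ⇒ b_0 = 7 − 0 − 6 = 1; all invariant factors of ∂_1 are 1 so no torsion. So H_0 = Z.
rank ∂_1 = 6, rank ∂_2 = 13 ⇒ b_1 = 21 − 6 − 13 = 2; all invariant factors of ∂_2 are 1 so no torsion. So H_1 = Z^2.
rank ∂_2 = 13, rank ∂_3 = 0 ⇒ b_2 = 14 − 13 − 0 = 1. So H_2 = Z.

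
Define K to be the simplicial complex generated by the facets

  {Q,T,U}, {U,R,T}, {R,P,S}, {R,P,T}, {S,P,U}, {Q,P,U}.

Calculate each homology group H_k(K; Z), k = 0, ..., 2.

H_0 ≅ Z,  H_1 ≅ Z,  H_2 = 0.

Fix the vertex order P < Q < R < S < T < U and write every simplex with vertices in increasing order. Then dim K = 2 and the simplices of K are:

  0-simplices (6): P, Q, R, S, T, U
  1-simplices (12): PQ, PR, PS, PT, PU, QT, QU, RS, RT, RU, SU, TU
  2-simplices (6): PQU, PRS, PRT, PSU, QTU, RTU

giving chain groups C_0 ≅ Z^6, C_1 ≅ Z^12, C_2 ≅ Z^6.

Boundary ∂_1: C_1 → C_0 sends each edge [p,q] (with p < q) to q − p. For instance
  ∂RS = S − R.
As a 6×12 matrix over Z this has rank 5, with invariant factors (1,1,1,1,1).

The boundary map ∂_2: C_2 → C_1 acts by ∂[p,q,r] = [q,r] − [p,r] + [p,q]. For instance
  ∂QTU = TU − QU + QT,
  ∂PRS = RS − PS + PR.
As a 12×6 matrix over Z this has rank 6, with invariant factors (1,1,1,1,1,1).

Now H_k = ker ∂_k / im ∂_{k+1}, so:

  H_0: rank C_0 − rank ∂_1 = 6 − 5 = 1, and the invariant factors of ∂_1 are all 1, so H_0 ≅ Z.
  H_1: rank ker ∂_1 − rank ∂_2 = (12 − 5) − 6 = 1, and the invariant factors of ∂_2 are all 1, so H_1 ≅ Z.
  H_2: rank ker ∂_2 − rank ∂_3 = (6 − 6) − 0 = 0, and there is no ∂_3, so H_2 ≅ 0.

As a check, the Euler characteristic is 6 − 12 + 6 = 0, which agrees with 1 − 1 + 0 = 0.
(K is a triangulation of the cylinder S^1 x I.)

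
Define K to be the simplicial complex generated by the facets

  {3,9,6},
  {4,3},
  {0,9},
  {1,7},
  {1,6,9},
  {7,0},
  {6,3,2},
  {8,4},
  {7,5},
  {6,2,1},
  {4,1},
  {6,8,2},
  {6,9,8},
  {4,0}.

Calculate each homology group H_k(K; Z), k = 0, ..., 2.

H_0 = Z,  H_1 = Z^4,  H_2 = 0.

Take the total order 0 < 1 < 2 < 3 < 4 < 5 < 6 < 7 < 8 < 9 on the vertex set. Then K (dimension 2) consists of the simplices:

  0-simplices (10): [0], [1], [2], [3], [4], [5], [6], [7], [8], [9]
  1-simplices (19): [0,4], [0,7], [0,9], [1,2], [1,4], [1,6], [1,7], [1,9], [2,3], [2,6], [2,8], [3,4], [3,6], [3,9], [4,8], [5,7], [6,8], [6,9], [8,9]
  2-simplices (6): [1,2,6], [1,6,9], [2,3,6], [2,6,8], [3,6,9], [6,8,9]

Hence C_0 ≅ Z^10, C_1 ≅ Z^19, C_2 ≅ Z^6.

The boundary map ∂_1: C_1 → C_0 sends each edge [p,q] (with p < q) to q − p.
As a 10×19 matrix over Z this has rank 9, with invariant factors (1,1,1,1,1,1,1,1,1).

The boundary map ∂_2: C_2 → C_1 acts by ∂[p,q,r] = [q,r] − [p,r] + [p,q]. For instance
  ∂[2,3,6] = [3,6] − [2,6] + [2,3],
  ∂[2,6,8] = [6,8] − [2,8] + [2,6].
The resulting 19×6 matrix has rank 6, and its Smith normal form has invariant factors (1,1,1,1,1,1).

Computing H_k = (kernel of ∂_k) / (image of ∂_{k+1}):

  H_0: rank C_0 − rank ∂_1 = 10 − 9 = 1, and the invariant factors of ∂_1 are all 1, so H_0 = Z.
  H_1: rank ker ∂_1 − rank ∂_2 = (19 − 9) − 6 = 4, and the invariant factors of ∂_2 are all 1, so H_1 = Z^4.
  H_2: rank ker ∂_2 − rank ∂_3 = (6 − 6) − 0 = 0, and there is no ∂_3, so H_2 = 0.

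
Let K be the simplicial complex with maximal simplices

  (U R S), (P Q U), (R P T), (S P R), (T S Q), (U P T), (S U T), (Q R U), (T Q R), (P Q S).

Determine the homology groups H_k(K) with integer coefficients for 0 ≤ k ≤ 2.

K has 6 vertices, 15 edges, 10 triangles.
rank ∂_0 = 0, rank ∂_1 = 5 ⇒ b_0 = 6 − 0 − 5 = 1; all invariant factors of ∂_1 are 1 so no torsion. So H_0 ≅ Z.
rank ∂_1 = 5, rank ∂_2 = 10 ⇒ b_1 = 15 − 5 − 10 = 0; ∂_2 has invariant factor(s) [2] giving torsion. So H_1 ≅ Z_2.
rank ∂_2 = 10, rank ∂_3 = 0 ⇒ b_2 = 10 − 10 − 0 = 0. So H_2 ≅ 0.

H_0 = Z,  H_1 = Z_2,  H_2 = 0.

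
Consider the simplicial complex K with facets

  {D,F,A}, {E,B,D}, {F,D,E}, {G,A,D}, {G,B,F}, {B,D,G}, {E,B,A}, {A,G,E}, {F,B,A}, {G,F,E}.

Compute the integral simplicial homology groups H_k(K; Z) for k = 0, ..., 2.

We work with the vertex ordering A < B < D < E < F < G. The simplices of K, each written with vertices in increasing order, are:

  0-simplices (6): A, B, D, E, F, G
  1-simplices (15): AB, AD, AE, AF, AG, BD, BE, BF, BG, DE, DF, DG, EF, EG, FG
  2-simplices (10): ABE, ABF, ADF, ADG, AEG, BDE, BDG, BFG, DEF, EFG

giving chain groups C_0 ≅ Z^6, C_1 ≅ Z^15, C_2 ≅ Z^10.

Boundary ∂_1: C_1 → C_0 maps an edge to its endpoints' difference, ∂[p,q] = q − p. For instance
  ∂BD = D − B.
The resulting 6×15 matrix has rank 5, and its Smith normal form has invariant factors (1,1,1,1,1).

Boundary ∂_2: C_2 → C_1 sends each 2-simplex [p,q,r] to [q,r] − [p,r] + [p,q]. For instance
  ∂BDE = DE − BE + BD,
  ∂AEG = EG − AG + AE.
The resulting 15×10 matrix has rank 10, and its Smith normal form has invariant factors (1,1,1,1,1,1,1,1,1,2).

Reading off H_k = ker ∂_k / im ∂_{k+1}:

  H_0: rank C_0 − rank ∂_1 = 6 − 5 = 1, and the invariant factors of ∂_1 are all 1, so H_0 ≅ Z.
  H_1: rank ker ∂_1 − rank ∂_2 = (15 − 5) − 10 = 0, and ∂_2 has invariant factor 2 > 1, so H_1 ≅ Z/2.
  H_2: rank ker ∂_2 − rank ∂_3 = (10 − 10) − 0 = 0, and there is no ∂_3, so H_2 ≅ 0.

As a check, the Euler characteristic is 6 − 15 + 10 = 1, which agrees with 1 − 0 + 0 = 1.
(K is a triangulation of the real projective plane RP^2.)

H_0 = Z,  H_1 = Z/2,  H_2 = 0.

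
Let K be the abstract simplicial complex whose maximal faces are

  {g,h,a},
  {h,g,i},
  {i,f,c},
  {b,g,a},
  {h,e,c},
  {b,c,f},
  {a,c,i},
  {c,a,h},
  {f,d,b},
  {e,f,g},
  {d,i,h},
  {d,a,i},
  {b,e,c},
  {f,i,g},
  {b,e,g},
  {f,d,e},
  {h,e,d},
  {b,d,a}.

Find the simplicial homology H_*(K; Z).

H_0 = Z,  H_1 = Z ⊕ Z/2,  H_2 = 0.

Fix the vertex order a < b < c < d < e < f < g < h < i and write every simplex with vertices in increasing order. Then dim K = 2 and the simplices of K are:

  0-simplices (9): a, b, c, d, e, f, g, h, i
  1-simplices (27): ab, ac, ad, ag, ah, ai, bc, bd, be, bf, bg, ce, cf, ch, ci, de, df, dh, di, ef, eg, eh, fg, fi, gh, gi, hi
  2-simplices (18): abd, abg, ach, aci, adi, agh, bce, bcf, bdf, beg, ceh, cfi, def, deh, dhi, efg, fgi, ghi

giving chain groups C_0 ≅ Z^9, C_1 ≅ Z^27, C_2 ≅ Z^18.

The boundary map ∂_1: C_1 → C_0 is given by ∂[p,q] = [q] − [p]. For instance
  ∂ag = g − a.
The resulting 9×27 matrix has rank 8, and its Smith normal form has invariant factors (1,1,1,1,1,1,1,1).

The boundary map ∂_2: C_2 → C_1 sends each 2-simplex [p,q,r] to [q,r] − [p,r] + [p,q]. For instance
  ∂bce = ce − be + bc,
  ∂agh = gh − ah + ag.
This gives a 27×18 integer matrix of rank 18; reducing to Smith normal form yields diagonal entries (1,1,1,1,1,1,1,1,1,1,1,1,1,1,1,1,1,2).

Reading off H_k = ker ∂_k / im ∂_{k+1}:

  H_0: rank C_0 − rank ∂_1 = 9 − 8 = 1, and the invariant factors of ∂_1 are all 1, so H_0 ≅ Z.
  H_1: rank ker ∂_1 − rank ∂_2 = (27 − 8) − 18 = 1, and ∂_2 has invariant factor 2 > 1, so H_1 ≅ Z ⊕ Z/2.
  H_2: rank ker ∂_2 − rank ∂_3 = (18 − 18) − 0 = 0, and there is no ∂_3, so H_2 ≅ 0.

As a check, the Euler characteristic is 9 − 27 + 18 = 0, which agrees with 1 − 1 + 0 = 0.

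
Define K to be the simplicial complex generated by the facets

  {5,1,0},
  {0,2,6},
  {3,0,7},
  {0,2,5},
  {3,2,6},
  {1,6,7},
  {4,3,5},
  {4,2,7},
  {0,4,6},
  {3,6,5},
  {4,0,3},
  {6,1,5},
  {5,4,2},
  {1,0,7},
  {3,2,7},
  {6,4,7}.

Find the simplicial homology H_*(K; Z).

Fix the vertex order 0 < 1 < 2 < 3 < 4 < 5 < 6 < 7 and write every simplex with vertices in increasing order. Then dim K = 2 and the simplices of K are:

  0-simplices (8): [0], [1], [2], [3], [4], [5], [6], [7]
  1-simplices (24): (24 of them)
  2-simplices (16): [0,1,5], [0,1,7], [0,2,5], [0,2,6], [0,3,4], [0,3,7], [0,4,6], [1,5,6], [1,6,7], [2,3,6], [2,3,7], [2,4,5], [2,4,7], [3,4,5], [3,5,6], [4,6,7]

giving chain groups C_0 ≅ Z^8, C_1 ≅ Z^24, C_2 ≅ Z^16.

Boundary ∂_1: C_1 → C_0 maps an edge to its endpoints' difference, ∂[p,q] = q − p.
As a 8×24 matrix over Z this has rank 7, with invariant factors (1,1,1,1,1,1,1).

The boundary map ∂_2: C_2 → C_1 maps a triangle to the signed sum of its edges. For instance
  ∂[2,3,6] = [3,6] − [2,6] + [2,3],
  ∂[0,2,5] = [2,5] − [0,5] + [0,2].
This gives a 24×16 integer matrix of rank 15; reducing to Smith normal form yields diagonal entries (1,1,1,1,1,1,1,1,1,1,1,1,1,1,1).

Computing H_k = (kernel of ∂_k) / (image of ∂_{k+1}):

  H_0: rank C_0 − rank ∂_1 = 8 − 7 = 1, and the invariant factors of ∂_1 are all 1, so H_0 ≅ Z.
  H_1: rank ker ∂_1 − rank ∂_2 = (24 − 7) − 15 = 2, and the invariant factors of ∂_2 are all 1, so H_1 ≅ Z^2.
  H_2: rank ker ∂_2 − rank ∂_3 = (16 − 15) − 0 = 1, and there is no ∂_3, so H_2 ≅ Z.

(K is a triangulation of the torus T^2.)

H_0 = Z,  H_1 = Z^2,  H_2 = Z.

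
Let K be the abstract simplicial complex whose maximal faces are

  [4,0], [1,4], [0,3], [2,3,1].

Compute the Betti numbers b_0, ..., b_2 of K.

b_0 = 1, b_1 = 1, b_2 = 0.

Take the total order 0 < 1 < 2 < 3 < 4 on the vertex set. Then K (dimension 2) consists of the simplices:

  0-simplices (5): [0], [1], [2], [3], [4]
  1-simplices (6): [0,3], [0,4], [1,2], [1,3], [1,4], [2,3]
  2-simplices (1): [1,2,3]

giving chain groups C_0 ≅ Z^5, C_1 ≅ Z^6, C_2 ≅ Z^1.

∂_1: C_1 → C_0 maps an edge to its endpoints' difference, ∂[p,q] = q − p. For instance
  ∂[1,4] = [4] − [1].
The resulting 5×6 matrix has rank 4, and its Smith normal form has invariant factors (1,1,1,1).

The boundary map ∂_2: C_2 → C_1 sends each 2-simplex [p,q,r] to [q,r] − [p,r] + [p,q]. For instance
  ∂[1,2,3] = [2,3] − [1,3] + [1,2].
As a 6×1 matrix over Z this has rank 1, with invariant factors (1).

Reading off H_k = ker ∂_k / im ∂_{k+1}:

  H_0: rank C_0 − rank ∂_1 = 5 − 4 = 1, and the invariant factors of ∂_1 are all 1, so H_0 = Z.
  H_1: rank ker ∂_1 − rank ∂_2 = (6 − 4) − 1 = 1, and the invariant factors of ∂_2 are all 1, so H_1 = Z.
  H_2: rank ker ∂_2 − rank ∂_3 = (1 − 1) − 0 = 0, and there is no ∂_3, so H_2 = 0.

Hence the Betti numbers are b_0 = 1, b_1 = 1, b_2 = 0.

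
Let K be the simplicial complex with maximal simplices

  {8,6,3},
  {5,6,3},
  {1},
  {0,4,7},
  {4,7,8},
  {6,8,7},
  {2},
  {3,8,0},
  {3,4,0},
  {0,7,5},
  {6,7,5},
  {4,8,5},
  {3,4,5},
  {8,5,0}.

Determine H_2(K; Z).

H_2 = 0.

Order the vertices as 0 < 1 < 2 < 3 < 4 < 5 < 6 < 7 < 8. Listing each simplex with vertices in this order, K has dimension 2 with simplices:

  0-simplices (9): [0], [1], [2], [3], [4], [5], [6], [7], [8]
  1-simplices (18): [0,3], [0,4], [0,5], [0,7], [0,8], [3,4], [3,5], [3,6], [3,8], [4,5], [4,7], [4,8], [5,6], [5,7], [5,8], [6,7], [6,8], [7,8]
  2-simplices (12): [0,3,4], [0,3,8], [0,4,7], [0,5,7], [0,5,8], [3,4,5], [3,5,6], [3,6,8], [4,5,8], [4,7,8], [5,6,7], [6,7,8]

Hence C_0 ≅ Z^9, C_1 ≅ Z^18, C_2 ≅ Z^12.

Boundary ∂_1: C_1 → C_0 is given by ∂[p,q] = [q] − [p].
The resulting 9×18 matrix has rank 6, and its Smith normal form has invariant factors (1,1,1,1,1,1).

Boundary ∂_2: C_2 → C_1 acts by ∂[p,q,r] = [q,r] − [p,r] + [p,q]. For instance
  ∂[0,3,8] = [3,8] − [0,8] + [0,3],
  ∂[5,6,7] = [6,7] − [5,7] + [5,6].
The resulting 18×12 matrix has rank 12, and its Smith normal form has invariant factors (1,1,1,1,1,1,1,1,1,1,1,2).

Reading off H_k = ker ∂_k / im ∂_{k+1}:

  H_2: rank ker ∂_2 − rank ∂_3 = (12 − 12) − 0 = 0, and there is no ∂_3, so H_2 ≅ 0.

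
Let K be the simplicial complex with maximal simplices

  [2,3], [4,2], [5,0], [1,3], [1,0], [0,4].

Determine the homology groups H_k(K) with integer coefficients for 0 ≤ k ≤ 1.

H_0 ≅ Z,  H_1 ≅ Z.

Order the vertices as 0 < 1 < 2 < 3 < 4 < 5. Listing each simplex with vertices in this order, K has dimension 1 with simplices:

  0-simplices (6): [0], [1], [2], [3], [4], [5]
  1-simplices (6): [0,1], [0,4], [0,5], [1,3], [2,3], [2,4]

giving chain groups C_0 ≅ Z^6, C_1 ≅ Z^6.

∂_1: C_1 → C_0 is given by ∂[p,q] = [q] − [p].
The 6×6 boundary matrix has rank 5 and Smith normal form diag(1,1,1,1,1).

Now H_k = ker ∂_k / im ∂_{k+1}, so:

  H_0: rank C_0 − rank ∂_1 = 6 − 5 = 1, and the invariant factors of ∂_1 are all 1, so H_0 ≅ Z.
  H_1: rank ker ∂_1 − rank ∂_2 = (6 − 5) − 0 = 1, and there is no ∂_2, so H_1 ≅ Z.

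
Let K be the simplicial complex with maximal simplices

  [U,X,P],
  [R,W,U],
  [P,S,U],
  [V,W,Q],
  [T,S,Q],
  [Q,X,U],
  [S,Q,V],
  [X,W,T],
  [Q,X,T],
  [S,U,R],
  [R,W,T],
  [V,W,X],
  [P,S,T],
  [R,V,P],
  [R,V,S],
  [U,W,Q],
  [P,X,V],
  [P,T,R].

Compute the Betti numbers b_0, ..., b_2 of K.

b_0 = 1, b_1 = 1, b_2 = 0.

Fix the vertex order P < Q < R < S < T < U < V < W < X and write every simplex with vertices in increasing order. Then dim K = 2 and the simplices of K are:

  0-simplices (9): P, Q, R, S, T, U, V, W, X
  1-simplices (27): PR, PS, PT, PU, PV, PX, QS, QT, QU, QV, QW, QX, RS, RT, RU, RV, RW, ST, SU, SV, TW, TX, UW, UX, VW, VX, WX
  2-simplices (18): PRT, PRV, PST, PSU, PUX, PVX, QST, QSV, QTX, QUW, QUX, QVW, RSU, RSV, RTW, RUW, TWX, VWX

giving chain groups C_0 ≅ Z^9, C_1 ≅ Z^27, C_2 ≅ Z^18.

The boundary map ∂_1: C_1 → C_0 maps an edge to its endpoints' difference, ∂[p,q] = q − p. For instance
  ∂PT = T − P.
This gives a 9×27 integer matrix of rank 8; reducing to Smith normal form yields diagonal entries (1,1,1,1,1,1,1,1).

The boundary map ∂_2: C_2 → C_1 maps a triangle to the signed sum of its edges. For instance
  ∂PST = ST − PT + PS,
  ∂TWX = WX − TX + TW.
The 27×18 boundary matrix has rank 18 and Smith normal form diag(1,1,1,1,1,1,1,1,1,1,1,1,1,1,1,1,1,2).

Now H_k = ker ∂_k / im ∂_{k+1}, so:

  H_0: rank C_0 − rank ∂_1 = 9 − 8 = 1, and the invariant factors of ∂_1 are all 1, so H_0 = Z.
  H_1: rank ker ∂_1 − rank ∂_2 = (27 − 8) − 18 = 1, and ∂_2 has invariant factor 2 > 1, so H_1 = Z ⊕ Z/2.
  H_2: rank ker ∂_2 − rank ∂_3 = (18 − 18) − 0 = 0, and there is no ∂_3, so H_2 = 0.

Hence the Betti numbers are b_0 = 1, b_1 = 1, b_2 = 0.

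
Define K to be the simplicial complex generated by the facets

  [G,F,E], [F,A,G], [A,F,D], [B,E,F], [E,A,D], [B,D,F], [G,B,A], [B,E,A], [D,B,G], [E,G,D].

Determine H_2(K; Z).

We work with the vertex ordering A < B < D < E < F < G. The simplices of K, each written with vertices in increasing order, are:

  0-simplices (6): A, B, D, E, F, G
  1-simplices (15): AB, AD, AE, AF, AG, BD, BE, BF, BG, DE, DF, DG, EF, EG, FG
  2-simplices (10): ABE, ABG, ADE, ADF, AFG, BDF, BDG, BEF, DEG, EFG

Hence C_0 ≅ Z^6, C_1 ≅ Z^15, C_2 ≅ Z^10.

Boundary ∂_1: C_1 → C_0 is given by ∂[p,q] = [q] − [p]. For instance
  ∂DF = F − D.
The 6×15 boundary matrix has rank 5 and Smith normal form diag(1,1,1,1,1).

Boundary ∂_2: C_2 → C_1 sends each 2-simplex [p,q,r] to [q,r] − [p,r] + [p,q]. For instance
  ∂ADF = DF − AF + AD,
  ∂BDG = DG − BG + BD.
The 15×10 boundary matrix has rank 10 and Smith normal form diag(1,1,1,1,1,1,1,1,1,2).

Now H_k = ker ∂_k / im ∂_{k+1}, so:

  H_2: rank ker ∂_2 − rank ∂_3 = (10 − 10) − 0 = 0, and there is no ∂_3, so H_2 = 0.

(K is a triangulation of the real projective plane RP^2.)

H_2 ≅ 0.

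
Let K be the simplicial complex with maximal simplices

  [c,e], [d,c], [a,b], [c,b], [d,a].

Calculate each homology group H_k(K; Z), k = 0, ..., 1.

H_0 ≅ Z,  H_1 ≅ Z.

Order the vertices as a < b < c < d < e. Listing each simplex with vertices in this order, K has dimension 1 with simplices:

  0-simplices (5): a, b, c, d, e
  1-simplices (5): ab, ad, bc, cd, ce

Hence C_0 ≅ Z^5, C_1 ≅ Z^5.

The boundary map ∂_1: C_1 → C_0 sends each edge [p,q] (with p < q) to q − p.
As a 5×5 matrix over Z this has rank 4, with invariant factors (1,1,1,1).

Now H_k = ker ∂_k / im ∂_{k+1}, so:

  H_0: rank C_0 − rank ∂_1 = 5 − 4 = 1, and the invariant factors of ∂_1 are all 1, so H_0 = Z.
  H_1: rank ker ∂_1 − rank ∂_2 = (5 − 4) − 0 = 1, and there is no ∂_2, so H_1 = Z.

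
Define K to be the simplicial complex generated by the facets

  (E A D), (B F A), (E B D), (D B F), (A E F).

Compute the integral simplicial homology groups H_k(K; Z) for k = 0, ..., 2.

Take the total order A < B < D < E < F on the vertex set. Then K (dimension 2) consists of the simplices:

  0-simplices (5): A, B, D, E, F
  1-simplices (10): AB, AD, AE, AF, BD, BE, BF, DE, DF, EF
  2-simplices (5): ABF, ADE, AEF, BDE, BDF

giving chain groups C_0 ≅ Z^5, C_1 ≅ Z^10, C_2 ≅ Z^5.

Boundary ∂_1: C_1 → C_0 sends each edge [p,q] (with p < q) to q − p. For instance
  ∂AD = D − A.
The resulting 5×10 matrix has rank 4, and its Smith normal form has invariant factors (1,1,1,1).

The boundary map ∂_2: C_2 → C_1 sends each 2-simplex [p,q,r] to [q,r] − [p,r] + [p,q]. For instance
  ∂BDF = DF − BF + BD,
  ∂ADE = DE − AE + AD.
As a 10×5 matrix over Z this has rank 5, with invariant factors (1,1,1,1,1).

Computing H_k = (kernel of ∂_k) / (image of ∂_{k+1}):

  H_0: rank C_0 − rank ∂_1 = 5 − 4 = 1, and the invariant factors of ∂_1 are all 1, so H_0 ≅ Z.
  H_1: rank ker ∂_1 − rank ∂_2 = (10 − 4) − 5 = 1, and the invariant factors of ∂_2 are all 1, so H_1 ≅ Z.
  H_2: rank ker ∂_2 − rank ∂_3 = (5 − 5) − 0 = 0, and there is no ∂_3, so H_2 ≅ 0.

H_0 ≅ Z,  H_1 ≅ Z,  H_2 = 0.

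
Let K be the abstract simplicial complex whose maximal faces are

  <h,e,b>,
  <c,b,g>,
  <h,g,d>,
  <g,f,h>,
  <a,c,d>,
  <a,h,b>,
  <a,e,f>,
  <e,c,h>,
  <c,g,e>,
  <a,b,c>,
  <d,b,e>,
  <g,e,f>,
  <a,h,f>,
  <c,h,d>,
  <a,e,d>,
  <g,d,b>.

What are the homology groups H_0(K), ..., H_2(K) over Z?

K has 8 vertices, 24 edges, 16 triangles.
rank ∂_0 = 0, rank ∂_1 = 7 ⇒ b_0 = 8 − 0 − 7 = 1; all invariant factors of ∂_1 are 1 so no torsion. So H_0 ≅ Z.
rank ∂_1 = 7, rank ∂_2 = 15 ⇒ b_1 = 24 − 7 − 15 = 2; all invariant factors of ∂_2 are 1 so no torsion. So H_1 ≅ Z^2.
rank ∂_2 = 15, rank ∂_3 = 0 ⇒ b_2 = 16 − 15 − 0 = 1. So H_2 ≅ Z.

H_0 = Z,  H_1 = Z^2,  H_2 = Z.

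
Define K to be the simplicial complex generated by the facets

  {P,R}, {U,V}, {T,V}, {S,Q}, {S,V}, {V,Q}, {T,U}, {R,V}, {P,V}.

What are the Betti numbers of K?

b_0 = 1, b_1 = 3.

Take the total order P < Q < R < S < T < U < V on the vertex set. Then K (dimension 1) consists of the simplices:

  0-simplices (7): P, Q, R, S, T, U, V
  1-simplices (9): PR, PV, QS, QV, RV, SV, TU, TV, UV

giving chain groups C_0 ≅ Z^7, C_1 ≅ Z^9.

Boundary ∂_1: C_1 → C_0 maps an edge to its endpoints' difference, ∂[p,q] = q − p. For instance
  ∂QV = V − Q.
This gives a 7×9 integer matrix of rank 6; reducing to Smith normal form yields diagonal entries (1,1,1,1,1,1).

Now H_k = ker ∂_k / im ∂_{k+1}, so:

  H_0: rank C_0 − rank ∂_1 = 7 − 6 = 1, and the invariant factors of ∂_1 are all 1, so H_0 = Z.
  H_1: rank ker ∂_1 − rank ∂_2 = (9 − 6) − 0 = 3, and there is no ∂_2, so H_1 = Z^3.

Hence the Betti numbers are b_0 = 1, b_1 = 3.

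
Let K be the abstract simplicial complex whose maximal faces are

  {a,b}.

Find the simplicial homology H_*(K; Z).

H_0 ≅ Z,  H_1 = 0.

Take the total order a < b on the vertex set. Then K (dimension 1) consists of the simplices:

  0-simplices (2): a, b
  1-simplices (1): ab

Hence C_0 ≅ Z^2, C_1 ≅ Z^1.

The boundary map ∂_1: C_1 → C_0 is given by ∂[p,q] = [q] − [p]. For instance
  ∂ab = b − a.
As a 2×1 matrix over Z this has rank 1, with invariant factors (1).

Now H_k = ker ∂_k / im ∂_{k+1}, so:

  H_0: rank C_0 − rank ∂_1 = 2 − 1 = 1, and the invariant factors of ∂_1 are all 1, so H_0 = Z.
  H_1: rank ker ∂_1 − rank ∂_2 = (1 − 1) − 0 = 0, and there is no ∂_2, so H_1 = 0.

As a check, the Euler characteristic is 2 − 1 = 1, which agrees with 1 − 0 = 1.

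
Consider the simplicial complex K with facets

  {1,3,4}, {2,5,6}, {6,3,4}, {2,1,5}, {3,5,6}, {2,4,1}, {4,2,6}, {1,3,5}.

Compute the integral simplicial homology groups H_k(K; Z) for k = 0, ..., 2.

H_0 ≅ Z,  H_1 = 0,  H_2 ≅ Z.

Fix the vertex order 1 < 2 < 3 < 4 < 5 < 6 and write every simplex with vertices in increasing order. Then dim K = 2 and the simplices of K are:

  0-simplices (6): [1], [2], [3], [4], [5], [6]
  1-simplices (12): [1,2], [1,3], [1,4], [1,5], [2,4], [2,5], [2,6], [3,4], [3,5], [3,6], [4,6], [5,6]
  2-simplices (8): [1,2,4], [1,2,5], [1,3,4], [1,3,5], [2,4,6], [2,5,6], [3,4,6], [3,5,6]

Hence C_0 ≅ Z^6, C_1 ≅ Z^12, C_2 ≅ Z^8.

∂_1: C_1 → C_0 maps an edge to its endpoints' difference, ∂[p,q] = q − p. For instance
  ∂[1,2] = [2] − [1].
The resulting 6×12 matrix has rank 5, and its Smith normal form has invariant factors (1,1,1,1,1).

∂_2: C_2 → C_1 acts by ∂[p,q,r] = [q,r] − [p,r] + [p,q]. For instance
  ∂[3,5,6] = [5,6] − [3,6] + [3,5],
  ∂[1,2,5] = [2,5] − [1,5] + [1,2].
The 12×8 boundary matrix has rank 7 and Smith normal form diag(1,1,1,1,1,1,1).

From H_k ≅ ker(∂_k) / im(∂_{k+1}) we obtain:

  H_0: rank C_0 − rank ∂_1 = 6 − 5 = 1, and the invariant factors of ∂_1 are all 1, so H_0 ≅ Z.
  H_1: rank ker ∂_1 − rank ∂_2 = (12 − 5) − 7 = 0, and the invariant factors of ∂_2 are all 1, so H_1 ≅ 0.
  H_2: rank ker ∂_2 − rank ∂_3 = (8 − 7) − 0 = 1, and there is no ∂_3, so H_2 ≅ Z.

As a check, the Euler characteristic is 6 − 12 + 8 = 2, which agrees with 1 − 0 + 1 = 2.
(K is a triangulation of the 2-sphere S^2.)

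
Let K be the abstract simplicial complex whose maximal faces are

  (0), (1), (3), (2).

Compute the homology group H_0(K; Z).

H_0 = Z^4.

Fix the vertex order 0 < 1 < 2 < 3 and write every simplex with vertices in increasing order. Then dim K = 0 and the simplices of K are:

  0-simplices (4): [0], [1], [2], [3]

giving chain groups C_0 ≅ Z^4.

Computing H_k = (kernel of ∂_k) / (image of ∂_{k+1}):

  H_0: rank C_0 − rank ∂_1 = 4 − 0 = 4, and there is no ∂_1, so H_0 = Z^4.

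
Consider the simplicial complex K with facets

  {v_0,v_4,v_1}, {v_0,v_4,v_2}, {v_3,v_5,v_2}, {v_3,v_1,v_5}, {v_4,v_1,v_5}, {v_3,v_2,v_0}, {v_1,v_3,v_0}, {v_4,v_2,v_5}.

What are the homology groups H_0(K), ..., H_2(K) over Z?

H_0 ≅ Z,  H_1 = 0,  H_2 ≅ Z.

We work with the vertex ordering v_0 < v_1 < v_2 < v_3 < v_4 < v_5. The simplices of K, each written with vertices in increasing order, are:

  0-simplices (6): [v_0], [v_1], [v_2], [v_3], [v_4], [v_5]
  1-simplices (12): [v_0,v_1], [v_0,v_2], [v_0,v_3], [v_0,v_4], [v_1,v_3], [v_1,v_4], [v_1,v_5], [v_2,v_3], [v_2,v_4], [v_2,v_5], [v_3,v_5], [v_4,v_5]
  2-simplices (8): [v_0,v_1,v_3], [v_0,v_1,v_4], [v_0,v_2,v_3], [v_0,v_2,v_4], [v_1,v_3,v_5], [v_1,v_4,v_5], [v_2,v_3,v_5], [v_2,v_4,v_5]

giving chain groups C_0 ≅ Z^6, C_1 ≅ Z^12, C_2 ≅ Z^8.

Boundary ∂_1: C_1 → C_0 is given by ∂[p,q] = [q] − [p]. For instance
  ∂[v_0,v_1] = [v_1] − [v_0].
The 6×12 boundary matrix has rank 5 and Smith normal form diag(1,1,1,1,1).

Boundary ∂_2: C_2 → C_1 acts by ∂[p,q,r] = [q,r] − [p,r] + [p,q]. For instance
  ∂[v_1,v_3,v_5] = [v_3,v_5] − [v_1,v_5] + [v_1,v_3],
  ∂[v_0,v_1,v_4] = [v_1,v_4] − [v_0,v_4] + [v_0,v_1].
The 12×8 boundary matrix has rank 7 and Smith normal form diag(1,1,1,1,1,1,1).

Reading off H_k = ker ∂_k / im ∂_{k+1}:

  H_0: rank C_0 − rank ∂_1 = 6 − 5 = 1, and the invariant factors of ∂_1 are all 1, so H_0 ≅ Z.
  H_1: rank ker ∂_1 − rank ∂_2 = (12 − 5) − 7 = 0, and the invariant factors of ∂_2 are all 1, so H_1 ≅ 0.
  H_2: rank ker ∂_2 − rank ∂_3 = (8 − 7) − 0 = 1, and there is no ∂_3, so H_2 ≅ Z.

As a check, the Euler characteristic is 6 − 12 + 8 = 2, which agrees with 1 − 0 + 1 = 2.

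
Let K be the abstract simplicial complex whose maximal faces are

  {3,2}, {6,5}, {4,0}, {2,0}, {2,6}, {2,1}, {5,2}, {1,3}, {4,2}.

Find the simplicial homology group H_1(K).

H_1 = Z^3.

We work with the vertex ordering 0 < 1 < 2 < 3 < 4 < 5 < 6. The simplices of K, each written with vertices in increasing order, are:

  0-simplices (7): [0], [1], [2], [3], [4], [5], [6]
  1-simplices (9): [0,2], [0,4], [1,2], [1,3], [2,3], [2,4], [2,5], [2,6], [5,6]

Hence C_0 ≅ Z^7, C_1 ≅ Z^9.

∂_1: C_1 → C_0 sends each edge [p,q] (with p < q) to q − p. For instance
  ∂[2,4] = [4] − [2].
The 7×9 boundary matrix has rank 6 and Smith normal form diag(1,1,1,1,1,1).

Reading off H_k = ker ∂_k / im ∂_{k+1}:

  H_1: rank ker ∂_1 − rank ∂_2 = (9 − 6) − 0 = 3, and there is no ∂_2, so H_1 = Z^3.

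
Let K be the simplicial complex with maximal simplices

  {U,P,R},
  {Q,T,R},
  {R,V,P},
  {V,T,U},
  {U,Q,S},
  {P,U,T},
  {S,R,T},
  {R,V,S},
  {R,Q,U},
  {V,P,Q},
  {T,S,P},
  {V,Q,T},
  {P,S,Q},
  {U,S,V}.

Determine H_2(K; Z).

H_2 = Z.

Order the vertices as P < Q < R < S < T < U < V. Listing each simplex with vertices in this order, K has dimension 2 with simplices:

  0-simplices (7): P, Q, R, S, T, U, V
  1-simplices (21): PQ, PR, PS, PT, PU, PV, QR, QS, QT, QU, QV, RS, RT, RU, RV, ST, SU, SV, TU, TV, UV
  2-simplices (14): PQS, PQV, PRU, PRV, PST, PTU, QRT, QRU, QSU, QTV, RST, RSV, SUV, TUV

so the chain groups are C_0 ≅ Z^7, C_1 ≅ Z^21, C_2 ≅ Z^14.

∂_1: C_1 → C_0 maps an edge to its endpoints' difference, ∂[p,q] = q − p. For instance
  ∂PR = R − P.
The 7×21 boundary matrix has rank 6 and Smith normal form diag(1,1,1,1,1,1).

∂_2: C_2 → C_1 sends each 2-simplex [p,q,r] to [q,r] − [p,r] + [p,q]. For instance
  ∂SUV = UV − SV + SU,
  ∂QSU = SU − QU + QS.
The resulting 21×14 matrix has rank 13, and its Smith normal form has invariant factors (1,1,1,1,1,1,1,1,1,1,1,1,1).

From H_k ≅ ker(∂_k) / im(∂_{k+1}) we obtain:

  H_2: rank ker ∂_2 − rank ∂_3 = (14 − 13) − 0 = 1, and there is no ∂_3, so H_2 = Z.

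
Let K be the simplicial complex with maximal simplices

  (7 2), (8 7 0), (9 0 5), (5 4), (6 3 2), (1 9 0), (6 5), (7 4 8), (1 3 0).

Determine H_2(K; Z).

H_2 ≅ 0.

K has 10 vertices, 18 edges, 6 triangles.
rank ∂_2 = 6, rank ∂_3 = 0 ⇒ b_2 = 6 − 6 − 0 = 0. So H_2 ≅ 0.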